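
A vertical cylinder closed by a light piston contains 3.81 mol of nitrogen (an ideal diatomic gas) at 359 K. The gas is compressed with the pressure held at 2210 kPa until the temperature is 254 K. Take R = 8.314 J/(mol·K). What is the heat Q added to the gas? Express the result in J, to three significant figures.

Q ≈ -11600 J

Isobaric: W = nRΔT = (3.81)(8.314)(-105) = -3326 J.
ΔU = nCᵥΔT with Cᵥ = 5R/2: ΔU = (3.81)(20.79)(-105) = -8315 J.
Q = ΔU + W = -8315 − 3326 = -11641 J.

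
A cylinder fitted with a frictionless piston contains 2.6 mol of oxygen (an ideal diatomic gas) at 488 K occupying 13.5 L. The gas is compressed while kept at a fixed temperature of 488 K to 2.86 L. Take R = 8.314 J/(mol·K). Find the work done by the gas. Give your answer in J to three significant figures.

W ≈ -16400 J

Isothermal: W = nRT ln(V₂/V₁).
W = (2.6)(8.314)(488) × ln(2.86/13.5)
  = 10549 × -1.552
W_by_gas = -16370 J.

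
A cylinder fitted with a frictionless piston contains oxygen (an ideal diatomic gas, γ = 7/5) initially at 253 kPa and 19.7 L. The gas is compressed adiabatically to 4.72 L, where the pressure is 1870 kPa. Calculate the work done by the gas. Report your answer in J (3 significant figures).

Adiabatic: W = (P₁V₁ − P₂V₂)/(γ − 1) with γ = 7/5.
P₁V₁ = 4984 J, P₂V₂ = 8826 J.
W = (4984 − 8826) / 0.4 = -9606 J.

W ≈ -9610 J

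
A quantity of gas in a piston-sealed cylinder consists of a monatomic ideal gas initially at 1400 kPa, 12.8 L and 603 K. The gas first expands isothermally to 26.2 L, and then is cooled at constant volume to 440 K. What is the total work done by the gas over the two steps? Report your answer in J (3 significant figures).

Step 1 (isothermal): W = P₁V₁ ln(V₂/V₁) = (17920) ln(26.2/12.8) = 12836 J.
Step 2 (isochoric): W = 0 (constant volume).
W_total = 12836 + 0 = 12836 J.

W_total ≈ 12800 J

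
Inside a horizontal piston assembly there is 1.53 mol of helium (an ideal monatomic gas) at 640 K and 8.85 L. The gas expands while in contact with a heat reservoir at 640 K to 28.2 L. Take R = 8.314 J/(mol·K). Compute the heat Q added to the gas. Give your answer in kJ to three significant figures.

Isothermal ⇒ ΔU = 0, so Q = W = nRT ln(V₂/V₁).
Q = (1.53)(8.314)(640) ln(28.2/8.85) = 8141 × 1.159 = 9435 J.

Q ≈ 9.43 kJ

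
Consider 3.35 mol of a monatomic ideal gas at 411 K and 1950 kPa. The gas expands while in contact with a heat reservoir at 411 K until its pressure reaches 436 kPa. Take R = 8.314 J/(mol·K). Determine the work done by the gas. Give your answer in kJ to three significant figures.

W ≈ 17.1 kJ

Isothermal process: W = nRT ln(V₂/V₁) = nRT ln(P₁/P₂).
W = (3.35)(8.314)(411) × ln(1950/436)
  = 11447 × ln(4.472) = 11447 × 1.498
W_by_gas = 17147 J.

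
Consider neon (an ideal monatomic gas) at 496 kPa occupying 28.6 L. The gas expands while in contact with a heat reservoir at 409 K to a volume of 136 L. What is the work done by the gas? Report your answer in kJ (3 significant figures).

W ≈ 22.1 kJ

Isothermal: W = nRT ln(V₂/V₁) = P₁V₁ ln(V₂/V₁).
P₁V₁ = (496 kPa)(28.6 L) = 14186 J.
W = 14186 × ln(136/28.6) = 14186 × 1.559
W_by_gas = 22119 J.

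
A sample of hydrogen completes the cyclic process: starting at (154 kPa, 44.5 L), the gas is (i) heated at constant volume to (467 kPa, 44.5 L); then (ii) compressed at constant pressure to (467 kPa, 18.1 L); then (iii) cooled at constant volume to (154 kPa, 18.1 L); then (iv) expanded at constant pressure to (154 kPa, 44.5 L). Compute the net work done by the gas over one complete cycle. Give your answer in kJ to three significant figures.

Constant-volume legs do no work.
W(ii) = (467)(18.1 − 44.5) = -12329 J; W(iv) = (154)(44.5 − 18.1) = 4066 J.
W_net = -12329 + 4066 = -8263 J (the counter-clockwise enclosed area).

W_net ≈ -8.26 kJ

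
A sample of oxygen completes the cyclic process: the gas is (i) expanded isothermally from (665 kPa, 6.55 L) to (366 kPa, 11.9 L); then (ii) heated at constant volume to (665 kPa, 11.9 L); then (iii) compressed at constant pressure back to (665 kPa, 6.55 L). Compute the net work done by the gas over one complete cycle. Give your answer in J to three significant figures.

Leg (i): W = PᵢVᵢ ln(V_f/Vᵢ) = (4356) ln(11.9/6.55) = 2601 J.
Leg (ii): W = 0.
Leg (iii): W = PΔV = (665)(6.55 − 11.9) = -3558 J.
W_net = 2601 − 3558 = -957 J.

W_net ≈ -957 J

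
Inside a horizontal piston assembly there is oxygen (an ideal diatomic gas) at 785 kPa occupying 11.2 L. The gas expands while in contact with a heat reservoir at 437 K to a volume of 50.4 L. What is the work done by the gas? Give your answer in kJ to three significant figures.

Isothermal: W = nRT ln(V₂/V₁) = P₁V₁ ln(V₂/V₁).
P₁V₁ = (785 kPa)(11.2 L) = 8792 J.
W = 8792 × ln(50.4/11.2) = 8792 × 1.504
W_by_gas = 13224 J.

W ≈ 13.2 kJ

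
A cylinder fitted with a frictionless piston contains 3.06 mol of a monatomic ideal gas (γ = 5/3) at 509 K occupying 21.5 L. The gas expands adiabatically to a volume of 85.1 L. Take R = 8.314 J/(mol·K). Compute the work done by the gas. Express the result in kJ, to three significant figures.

Adiabatic: TV^(γ−1) = const with γ = 5/3.
T₂ = T₁ (V₁/V₂)^(γ−1) = 509 × (21.5/85.1)^0.667 = 509 × 0.3996 = 203.4 K.
W_by = nCᵥ(T₁ − T₂) = (3.06)(12.47)(509 − 203.4) = 11661 J.

W ≈ 11.7 kJ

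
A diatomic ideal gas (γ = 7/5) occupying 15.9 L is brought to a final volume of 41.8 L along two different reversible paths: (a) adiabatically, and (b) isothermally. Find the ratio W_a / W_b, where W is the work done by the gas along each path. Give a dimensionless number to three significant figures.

Path (a) adiabatic: W = P₁V₁(1 − (V₁/V₂)^(γ−1))/(γ−1) → W_a/(P₁V₁) = 0.8016.
Path (b) isothermal: W = P₁V₁ ln(V₂/V₁) → W_b/(P₁V₁) = 0.9666.
W_a / W_b = 0.8016 / 0.9666 = 0.8294.

W_a / W_b ≈ 0.829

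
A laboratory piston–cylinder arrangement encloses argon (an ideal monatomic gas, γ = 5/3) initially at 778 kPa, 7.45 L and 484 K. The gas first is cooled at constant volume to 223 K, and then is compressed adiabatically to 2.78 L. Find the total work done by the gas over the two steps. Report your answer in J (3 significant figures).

W_total ≈ -3720 J

Step 1 (isochoric): W = 0 (constant volume).
After step 1: P = 358.5 kPa (V unchanged).
Step 2 (adiabatic): W = (P₁V₁ − P₂V₂)/(γ−1) = (2671 − 5152)/0.667 = -3723 J.
W_total = 0 − 3723 = -3723 J.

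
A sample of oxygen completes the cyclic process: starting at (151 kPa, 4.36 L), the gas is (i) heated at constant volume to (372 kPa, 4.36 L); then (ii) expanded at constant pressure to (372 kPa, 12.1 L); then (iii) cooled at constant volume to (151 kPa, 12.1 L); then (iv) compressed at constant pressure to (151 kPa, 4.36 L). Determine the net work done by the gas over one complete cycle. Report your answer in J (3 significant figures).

Constant-volume legs do no work.
W(ii) = (372)(12.1 − 4.36) = 2879 J; W(iv) = (151)(4.36 − 12.1) = -1169 J.
W_net = 2879 − 1169 = 1711 J (the clockwise enclosed area).

W_net ≈ 1710 J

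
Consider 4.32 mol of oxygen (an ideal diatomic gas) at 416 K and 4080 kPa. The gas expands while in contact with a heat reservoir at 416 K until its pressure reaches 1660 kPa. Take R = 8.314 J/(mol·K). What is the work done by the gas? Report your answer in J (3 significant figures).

W ≈ 13400 J

Isothermal process: W = nRT ln(V₂/V₁) = nRT ln(P₁/P₂).
W = (4.32)(8.314)(416) × ln(4080/1660)
  = 14941 × ln(2.458) = 14941 × 0.8993
W_by_gas = 13436 J.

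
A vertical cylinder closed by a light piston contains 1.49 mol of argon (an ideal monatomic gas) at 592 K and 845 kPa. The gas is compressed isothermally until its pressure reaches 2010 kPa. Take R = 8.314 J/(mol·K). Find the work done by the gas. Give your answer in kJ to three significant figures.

W ≈ -6.35 kJ

Isothermal process: W = nRT ln(V₂/V₁) = nRT ln(P₁/P₂).
W = (1.49)(8.314)(592) × ln(845/2010)
  = 7334 × ln(0.4204) = 7334 × -0.8666
W_by_gas = -6355 J.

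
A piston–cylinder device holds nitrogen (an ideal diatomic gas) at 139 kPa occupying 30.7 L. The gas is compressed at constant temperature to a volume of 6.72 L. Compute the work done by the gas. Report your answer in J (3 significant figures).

Isothermal: W = nRT ln(V₂/V₁) = P₁V₁ ln(V₂/V₁).
P₁V₁ = (139 kPa)(30.7 L) = 4267 J.
W = 4267 × ln(6.72/30.7) = 4267 × -1.519
W_by_gas = -6483 J.

W ≈ -6480 J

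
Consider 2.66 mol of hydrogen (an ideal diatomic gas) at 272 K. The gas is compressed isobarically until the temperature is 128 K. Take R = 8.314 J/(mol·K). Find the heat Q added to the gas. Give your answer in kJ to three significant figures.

Q ≈ -11.1 kJ

Isobaric: W = nRΔT = (2.66)(8.314)(-144) = -3185 J.
ΔU = nCᵥΔT with Cᵥ = 5R/2: ΔU = (2.66)(20.79)(-144) = -7961 J.
Q = ΔU + W = -7961 − 3185 = -11146 J.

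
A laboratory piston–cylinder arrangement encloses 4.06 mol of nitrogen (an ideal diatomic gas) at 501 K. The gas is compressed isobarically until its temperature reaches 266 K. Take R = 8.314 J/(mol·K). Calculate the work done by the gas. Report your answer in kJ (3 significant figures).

Isobaric: W = P ΔV = nR ΔT.
W = (4.06)(8.314)(266 − 501) = -7932 J.

W ≈ -7.93 kJ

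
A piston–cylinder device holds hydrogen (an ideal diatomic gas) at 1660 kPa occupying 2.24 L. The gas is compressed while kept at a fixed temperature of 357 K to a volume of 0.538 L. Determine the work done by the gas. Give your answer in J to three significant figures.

Isothermal: W = nRT ln(V₂/V₁) = P₁V₁ ln(V₂/V₁).
P₁V₁ = (1660 kPa)(2.24 L) = 3718 J.
W = 3718 × ln(0.538/2.24) = 3718 × -1.426
W_by_gas = -5304 J.

W ≈ -5300 J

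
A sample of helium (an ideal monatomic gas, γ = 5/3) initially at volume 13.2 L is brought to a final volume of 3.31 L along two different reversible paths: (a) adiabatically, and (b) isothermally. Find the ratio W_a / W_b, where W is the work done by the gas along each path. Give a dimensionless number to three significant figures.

Path (a) adiabatic: W = P₁V₁(1 − (V₁/V₂)^(γ−1))/(γ−1) → W_a/(P₁V₁) = -2.272.
Path (b) isothermal: W = P₁V₁ ln(V₂/V₁) → W_b/(P₁V₁) = -1.383.
W_a / W_b = -2.272 / -1.383 = 1.643.

W_a / W_b ≈ 1.64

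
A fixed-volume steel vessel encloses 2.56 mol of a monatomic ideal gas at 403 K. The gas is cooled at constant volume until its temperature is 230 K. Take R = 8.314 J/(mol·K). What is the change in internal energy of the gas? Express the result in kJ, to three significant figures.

Constant volume ⇒ W = 0, so Q = ΔU = nCᵥΔT with Cᵥ = 3R/2 = 12.47 J/(mol·K).
ΔU = (2.56)(12.47)(230 − 403) = -5523 J.

ΔU ≈ -5.52 kJ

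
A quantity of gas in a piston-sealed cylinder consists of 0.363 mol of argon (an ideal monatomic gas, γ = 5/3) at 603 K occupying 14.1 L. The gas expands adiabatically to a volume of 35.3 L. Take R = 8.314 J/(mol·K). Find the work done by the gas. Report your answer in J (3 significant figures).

Adiabatic: TV^(γ−1) = const with γ = 5/3.
T₂ = T₁ (V₁/V₂)^(γ−1) = 603 × (14.1/35.3)^0.667 = 603 × 0.5424 = 327 K.
W_by = nCᵥ(T₁ − T₂) = (0.363)(12.47)(603 − 327) = 1249 J.

W ≈ 1250 J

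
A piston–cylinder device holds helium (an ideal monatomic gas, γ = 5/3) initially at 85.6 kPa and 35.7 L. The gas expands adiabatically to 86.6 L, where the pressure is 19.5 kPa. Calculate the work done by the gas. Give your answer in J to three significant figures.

W ≈ 2050 J

Adiabatic: W = (P₁V₁ − P₂V₂)/(γ − 1) with γ = 5/3.
P₁V₁ = 3056 J, P₂V₂ = 1689 J.
W = (3056 − 1689) / 0.6667 = 2051 J.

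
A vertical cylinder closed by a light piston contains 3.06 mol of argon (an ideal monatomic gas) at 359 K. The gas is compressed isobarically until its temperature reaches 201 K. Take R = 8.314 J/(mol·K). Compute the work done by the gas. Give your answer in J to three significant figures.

W ≈ -4020 J

Isobaric: W = P ΔV = nR ΔT.
W = (3.06)(8.314)(201 − 359) = -4020 J.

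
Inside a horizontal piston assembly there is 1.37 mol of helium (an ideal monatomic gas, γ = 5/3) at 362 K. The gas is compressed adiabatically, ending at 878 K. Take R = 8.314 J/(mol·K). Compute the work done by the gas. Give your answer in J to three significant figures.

Adiabatic ⇒ Q = 0, so W_by = −ΔU = nCᵥ(T₁ − T₂).
Cᵥ = 3R/2 = 12.47 J/(mol·K).
W = (1.37)(12.47)(362 − 878) = -8816 J.

W ≈ -8820 J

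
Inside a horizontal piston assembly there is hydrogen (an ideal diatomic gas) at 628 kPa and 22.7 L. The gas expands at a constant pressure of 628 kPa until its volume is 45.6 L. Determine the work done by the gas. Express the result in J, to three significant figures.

W ≈ 14400 J

Isobaric: W = P ΔV.
W = (628 kPa)(45.6 − 22.7 L) = (628)(22.9) = 14381 J.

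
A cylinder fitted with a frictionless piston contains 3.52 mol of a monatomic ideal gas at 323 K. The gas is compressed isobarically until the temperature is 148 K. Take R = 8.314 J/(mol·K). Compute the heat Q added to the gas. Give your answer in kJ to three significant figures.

Q ≈ -12.8 kJ

Isobaric: W = nRΔT = (3.52)(8.314)(-175) = -5121 J.
ΔU = nCᵥΔT with Cᵥ = 3R/2: ΔU = (3.52)(12.47)(-175) = -7682 J.
Q = ΔU + W = -7682 − 5121 = -12804 J.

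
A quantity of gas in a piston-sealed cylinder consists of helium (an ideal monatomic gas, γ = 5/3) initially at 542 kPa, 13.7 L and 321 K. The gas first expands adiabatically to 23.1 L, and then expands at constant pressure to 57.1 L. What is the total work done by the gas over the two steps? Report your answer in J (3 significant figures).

Step 1 (adiabatic): W = (P₁V₁ − P₂V₂)/(γ−1) = (7425 − 5242)/0.667 = 3276 J.
After step 1: P = 226.9 kPa, V = 23.1 L, T = 226.6 K.
Step 2 (isobaric): W = PΔV = (226.9 kPa)(57.1 − 23.1 L) = 7715 J.
W_total = 3276 + 7715 = 10991 J.

W_total ≈ 11000 J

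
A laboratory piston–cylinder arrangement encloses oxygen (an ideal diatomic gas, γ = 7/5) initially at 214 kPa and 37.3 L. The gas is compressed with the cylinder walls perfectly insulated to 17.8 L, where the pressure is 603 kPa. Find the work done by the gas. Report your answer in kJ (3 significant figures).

Adiabatic: W = (P₁V₁ − P₂V₂)/(γ − 1) with γ = 7/5.
P₁V₁ = 7982 J, P₂V₂ = 10733 J.
W = (7982 − 10733) / 0.4 = -6878 J.

W ≈ -6.88 kJ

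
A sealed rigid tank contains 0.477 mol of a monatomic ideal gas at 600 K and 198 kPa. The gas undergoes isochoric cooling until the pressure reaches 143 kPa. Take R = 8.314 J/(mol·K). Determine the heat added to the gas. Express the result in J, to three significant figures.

Constant volume ⇒ W = 0, so Q = ΔU = nCᵥΔT with Cᵥ = 3R/2 = 12.47 J/(mol·K).
At constant V, T₂/T₁ = P₂/P₁ ⇒ ΔT = T₁(P₂/P₁ − 1) = 600·(143/198 − 1) = -166.7 K.
ΔU = (0.477)(12.47)(-166.7) = -991.4 J.

Q ≈ -991 J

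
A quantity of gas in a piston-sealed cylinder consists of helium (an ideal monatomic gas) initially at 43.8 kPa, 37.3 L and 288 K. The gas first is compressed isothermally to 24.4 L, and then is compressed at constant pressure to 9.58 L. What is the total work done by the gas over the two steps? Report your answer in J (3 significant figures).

W_total ≈ -1690 J

Step 1 (isothermal): W = P₁V₁ ln(V₂/V₁) = (1634) ln(24.4/37.3) = -693.4 J.
After step 1: P = 66.96 kPa, V = 24.4 L, T = 288 K.
Step 2 (isobaric): W = PΔV = (66.96 kPa)(9.58 − 24.4 L) = -992.3 J.
W_total = -693.4 − 992.3 = -1686 J.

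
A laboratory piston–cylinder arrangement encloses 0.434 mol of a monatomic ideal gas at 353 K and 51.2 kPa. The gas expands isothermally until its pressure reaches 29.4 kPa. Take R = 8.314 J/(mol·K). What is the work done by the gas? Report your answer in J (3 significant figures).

Isothermal process: W = nRT ln(V₂/V₁) = nRT ln(P₁/P₂).
W = (0.434)(8.314)(353) × ln(51.2/29.4)
  = 1274 × ln(1.741) = 1274 × 0.5547
W_by_gas = 706.6 J.

W ≈ 707 J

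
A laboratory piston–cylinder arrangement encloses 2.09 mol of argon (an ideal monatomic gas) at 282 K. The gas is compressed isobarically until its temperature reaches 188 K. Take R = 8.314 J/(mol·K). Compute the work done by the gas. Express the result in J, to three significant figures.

Isobaric: W = P ΔV = nR ΔT.
W = (2.09)(8.314)(188 − 282) = -1633 J.

W ≈ -1630 J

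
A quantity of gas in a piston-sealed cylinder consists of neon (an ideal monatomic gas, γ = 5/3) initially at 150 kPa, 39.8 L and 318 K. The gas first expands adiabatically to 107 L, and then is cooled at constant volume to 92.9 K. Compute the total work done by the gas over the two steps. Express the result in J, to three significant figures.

Step 1 (adiabatic): W = (P₁V₁ − P₂V₂)/(γ−1) = (5970 − 3088)/0.667 = 4323 J.
Step 2 (isochoric): W = 0 (constant volume).
W_total = 4323 + 0 = 4323 J.

W_total ≈ 4320 J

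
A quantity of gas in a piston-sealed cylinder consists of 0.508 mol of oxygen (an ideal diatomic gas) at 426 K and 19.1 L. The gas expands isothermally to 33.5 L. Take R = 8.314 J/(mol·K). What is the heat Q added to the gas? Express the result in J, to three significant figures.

Q ≈ 1010 J

Isothermal ⇒ ΔU = 0, so Q = W = nRT ln(V₂/V₁).
Q = (0.508)(8.314)(426) ln(33.5/19.1) = 1799 × 0.5619 = 1011 J.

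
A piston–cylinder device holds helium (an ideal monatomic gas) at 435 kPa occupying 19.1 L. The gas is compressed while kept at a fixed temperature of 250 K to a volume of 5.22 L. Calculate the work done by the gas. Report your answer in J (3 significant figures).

W ≈ -10800 J

Isothermal: W = nRT ln(V₂/V₁) = P₁V₁ ln(V₂/V₁).
P₁V₁ = (435 kPa)(19.1 L) = 8308 J.
W = 8308 × ln(5.22/19.1) = 8308 × -1.297
W_by_gas = -10778 J.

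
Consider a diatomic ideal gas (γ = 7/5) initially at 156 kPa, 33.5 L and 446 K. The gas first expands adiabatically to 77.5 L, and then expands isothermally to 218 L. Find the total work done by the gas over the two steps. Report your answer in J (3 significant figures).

W_total ≈ 7590 J

Step 1 (adiabatic): W = (P₁V₁ − P₂V₂)/(γ−1) = (5226 − 3737)/0.4 = 3724 J.
After step 1: P = 48.21 kPa, V = 77.5 L, T = 318.9 K.
Step 2 (isothermal): W = P₁V₁ ln(V₂/V₁) = (3737) ln(218/77.5) = 3864 J.
W_total = 3724 + 3864 = 7588 J.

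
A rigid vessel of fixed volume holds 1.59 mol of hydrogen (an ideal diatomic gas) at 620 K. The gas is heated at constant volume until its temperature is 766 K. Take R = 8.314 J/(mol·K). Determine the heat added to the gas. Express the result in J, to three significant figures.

Constant volume ⇒ W = 0, so Q = ΔU = nCᵥΔT with Cᵥ = 5R/2 = 20.79 J/(mol·K).
ΔU = (1.59)(20.79)(766 − 620) = 4825 J.

Q ≈ 4830 J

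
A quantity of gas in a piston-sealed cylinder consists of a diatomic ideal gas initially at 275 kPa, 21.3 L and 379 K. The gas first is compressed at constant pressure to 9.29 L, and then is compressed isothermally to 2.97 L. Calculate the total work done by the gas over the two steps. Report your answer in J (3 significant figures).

W_total ≈ -6220 J

Step 1 (isobaric): W = PΔV = (275 kPa)(9.29 − 21.3 L) = -3303 J.
After step 1: P = 275 kPa, V = 9.29 L, T = 165.3 K.
Step 2 (isothermal): W = P₁V₁ ln(V₂/V₁) = (2555) ln(2.97/9.29) = -2913 J.
W_total = -3303 − 2913 = -6216 J.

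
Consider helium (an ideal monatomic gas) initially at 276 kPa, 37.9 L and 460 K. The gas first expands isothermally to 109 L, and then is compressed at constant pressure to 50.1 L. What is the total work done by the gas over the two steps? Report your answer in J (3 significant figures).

Step 1 (isothermal): W = P₁V₁ ln(V₂/V₁) = (10460) ln(109/37.9) = 11050 J.
After step 1: P = 95.97 kPa, V = 109 L, T = 460 K.
Step 2 (isobaric): W = PΔV = (95.97 kPa)(50.1 − 109 L) = -5652 J.
W_total = 11050 − 5652 = 5398 J.

W_total ≈ 5400 J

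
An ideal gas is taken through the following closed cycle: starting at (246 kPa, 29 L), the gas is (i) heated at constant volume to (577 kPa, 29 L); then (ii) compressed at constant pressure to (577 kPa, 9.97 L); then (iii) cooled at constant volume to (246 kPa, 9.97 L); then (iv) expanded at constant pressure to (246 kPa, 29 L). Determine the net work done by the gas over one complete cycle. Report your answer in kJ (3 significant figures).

Constant-volume legs do no work.
W(ii) = (577)(9.97 − 29) = -10980 J; W(iv) = (246)(29 − 9.97) = 4681 J.
W_net = -10980 + 4681 = -6299 J (the counter-clockwise enclosed area).

W_net ≈ -6.30 kJ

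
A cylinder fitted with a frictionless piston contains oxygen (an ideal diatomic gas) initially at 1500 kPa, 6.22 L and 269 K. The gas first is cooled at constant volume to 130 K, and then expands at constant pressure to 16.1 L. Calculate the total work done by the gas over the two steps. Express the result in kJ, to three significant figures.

Step 1 (isochoric): W = 0 (constant volume).
After step 1: P = 724.9 kPa (V unchanged).
Step 2 (isobaric): W = PΔV = (724.9 kPa)(16.1 − 6.22 L) = 7162 J.
W_total = 0 + 7162 = 7162 J.

W_total ≈ 7.16 kJ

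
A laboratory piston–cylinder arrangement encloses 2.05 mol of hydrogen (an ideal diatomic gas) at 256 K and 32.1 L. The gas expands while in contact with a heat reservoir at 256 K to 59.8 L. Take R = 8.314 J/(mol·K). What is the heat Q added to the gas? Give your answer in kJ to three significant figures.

Q ≈ 2.71 kJ

Isothermal ⇒ ΔU = 0, so Q = W = nRT ln(V₂/V₁).
Q = (2.05)(8.314)(256) ln(59.8/32.1) = 4363 × 0.6221 = 2715 J.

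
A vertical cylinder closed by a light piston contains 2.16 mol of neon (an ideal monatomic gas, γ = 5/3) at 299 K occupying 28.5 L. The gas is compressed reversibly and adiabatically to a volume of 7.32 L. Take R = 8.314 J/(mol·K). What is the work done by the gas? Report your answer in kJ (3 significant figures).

Adiabatic: TV^(γ−1) = const with γ = 5/3.
T₂ = T₁ (V₁/V₂)^(γ−1) = 299 × (28.5/7.32)^0.667 = 299 × 2.475 = 740 K.
W_by = nCᵥ(T₁ − T₂) = (2.16)(12.47)(299 − 740) = -11879 J.

W ≈ -11.9 kJ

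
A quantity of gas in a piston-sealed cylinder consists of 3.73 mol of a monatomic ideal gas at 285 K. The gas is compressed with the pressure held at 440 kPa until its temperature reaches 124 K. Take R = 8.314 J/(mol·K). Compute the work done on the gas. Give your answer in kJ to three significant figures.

Isobaric: W = P ΔV = nR ΔT.
W = (3.73)(8.314)(124 − 285) = -4993 J.
Work on gas = −W_by = 4993 J.

W ≈ 4.99 kJ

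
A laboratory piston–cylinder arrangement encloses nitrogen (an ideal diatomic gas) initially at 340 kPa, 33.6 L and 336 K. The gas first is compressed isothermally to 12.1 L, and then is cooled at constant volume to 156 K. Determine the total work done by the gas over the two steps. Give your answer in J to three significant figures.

Step 1 (isothermal): W = P₁V₁ ln(V₂/V₁) = (11424) ln(12.1/33.6) = -11668 J.
Step 2 (isochoric): W = 0 (constant volume).
W_total = -11668 + 0 = -11668 J.

W_total ≈ -11700 J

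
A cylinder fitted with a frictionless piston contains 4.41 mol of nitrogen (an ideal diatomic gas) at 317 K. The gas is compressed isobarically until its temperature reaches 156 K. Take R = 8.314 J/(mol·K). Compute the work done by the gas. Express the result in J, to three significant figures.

Isobaric: W = P ΔV = nR ΔT.
W = (4.41)(8.314)(156 − 317) = -5903 J.

W ≈ -5900 J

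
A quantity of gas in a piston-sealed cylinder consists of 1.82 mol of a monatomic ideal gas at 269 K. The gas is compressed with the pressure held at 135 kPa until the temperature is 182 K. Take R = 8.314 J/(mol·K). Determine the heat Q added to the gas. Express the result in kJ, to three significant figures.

Q ≈ -3.29 kJ

Isobaric: W = nRΔT = (1.82)(8.314)(-87) = -1316 J.
ΔU = nCᵥΔT with Cᵥ = 3R/2: ΔU = (1.82)(12.47)(-87) = -1975 J.
Q = ΔU + W = -1975 − 1316 = -3291 J.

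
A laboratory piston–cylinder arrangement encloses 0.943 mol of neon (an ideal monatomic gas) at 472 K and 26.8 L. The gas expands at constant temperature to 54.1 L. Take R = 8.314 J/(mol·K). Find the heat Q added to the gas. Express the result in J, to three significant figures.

Q ≈ 2600 J

Isothermal ⇒ ΔU = 0, so Q = W = nRT ln(V₂/V₁).
Q = (0.943)(8.314)(472) ln(54.1/26.8) = 3701 × 0.7024 = 2599 J.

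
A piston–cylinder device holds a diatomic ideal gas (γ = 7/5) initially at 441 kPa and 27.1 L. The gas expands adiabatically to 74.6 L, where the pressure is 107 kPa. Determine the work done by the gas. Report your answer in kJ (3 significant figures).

Adiabatic: W = (P₁V₁ − P₂V₂)/(γ − 1) with γ = 7/5.
P₁V₁ = 11951 J, P₂V₂ = 7982 J.
W = (11951 − 7982) / 0.4 = 9922 J.

W ≈ 9.92 kJ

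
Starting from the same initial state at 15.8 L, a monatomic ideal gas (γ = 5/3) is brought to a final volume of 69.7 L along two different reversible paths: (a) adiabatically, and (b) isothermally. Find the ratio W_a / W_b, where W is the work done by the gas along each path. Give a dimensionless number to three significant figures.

W_a / W_b ≈ 0.635

Path (a) adiabatic: W = P₁V₁(1 − (V₁/V₂)^(γ−1))/(γ−1) → W_a/(P₁V₁) = 0.9423.
Path (b) isothermal: W = P₁V₁ ln(V₂/V₁) → W_b/(P₁V₁) = 1.484.
W_a / W_b = 0.9423 / 1.484 = 0.6349.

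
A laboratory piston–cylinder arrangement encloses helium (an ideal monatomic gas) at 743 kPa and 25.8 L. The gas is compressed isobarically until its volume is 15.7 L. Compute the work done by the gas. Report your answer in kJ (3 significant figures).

Isobaric: W = P ΔV.
W = (743 kPa)(15.7 − 25.8 L) = (743)(-10.1) = -7504 J.

W ≈ -7.50 kJ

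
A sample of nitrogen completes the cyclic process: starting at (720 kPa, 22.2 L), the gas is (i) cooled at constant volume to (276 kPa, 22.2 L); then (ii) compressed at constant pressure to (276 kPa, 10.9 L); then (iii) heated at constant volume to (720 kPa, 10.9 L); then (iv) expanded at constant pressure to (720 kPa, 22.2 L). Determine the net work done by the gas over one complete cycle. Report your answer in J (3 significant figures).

W_net ≈ 5020 J

Constant-volume legs do no work.
W(ii) = (276)(10.9 − 22.2) = -3119 J; W(iv) = (720)(22.2 − 10.9) = 8136 J.
W_net = -3119 + 8136 = 5017 J (the clockwise enclosed area).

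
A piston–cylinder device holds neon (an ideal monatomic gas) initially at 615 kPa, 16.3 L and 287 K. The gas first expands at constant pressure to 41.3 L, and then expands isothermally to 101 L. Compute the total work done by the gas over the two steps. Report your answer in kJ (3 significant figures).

Step 1 (isobaric): W = PΔV = (615 kPa)(41.3 − 16.3 L) = 15375 J.
After step 1: P = 615 kPa, V = 41.3 L, T = 727.2 K.
Step 2 (isothermal): W = P₁V₁ ln(V₂/V₁) = (25400) ln(101/41.3) = 22714 J.
W_total = 15375 + 22714 = 38089 J.

W_total ≈ 38.1 kJ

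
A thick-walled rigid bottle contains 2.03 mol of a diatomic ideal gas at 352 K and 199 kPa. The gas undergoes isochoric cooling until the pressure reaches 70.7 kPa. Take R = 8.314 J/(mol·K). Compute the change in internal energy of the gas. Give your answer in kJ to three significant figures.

ΔU ≈ -9.58 kJ

Constant volume ⇒ W = 0, so Q = ΔU = nCᵥΔT with Cᵥ = 5R/2 = 20.79 J/(mol·K).
At constant V, T₂/T₁ = P₂/P₁ ⇒ ΔT = T₁(P₂/P₁ − 1) = 352·(70.7/199 − 1) = -226.9 K.
ΔU = (2.03)(20.79)(-226.9) = -9576 J.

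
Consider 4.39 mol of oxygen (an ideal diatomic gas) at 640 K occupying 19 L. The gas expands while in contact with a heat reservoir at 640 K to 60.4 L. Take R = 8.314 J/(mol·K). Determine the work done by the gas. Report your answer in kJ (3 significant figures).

Isothermal: W = nRT ln(V₂/V₁).
W = (4.39)(8.314)(640) × ln(60.4/19)
  = 23359 × 1.157
W_by_gas = 27016 J.

W ≈ 27.0 kJ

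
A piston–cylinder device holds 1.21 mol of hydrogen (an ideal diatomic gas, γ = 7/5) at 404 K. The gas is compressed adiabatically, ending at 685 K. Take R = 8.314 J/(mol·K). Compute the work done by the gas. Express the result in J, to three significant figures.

Adiabatic ⇒ Q = 0, so W_by = −ΔU = nCᵥ(T₁ − T₂).
Cᵥ = 5R/2 = 20.79 J/(mol·K).
W = (1.21)(20.79)(404 − 685) = -7067 J.

W ≈ -7070 J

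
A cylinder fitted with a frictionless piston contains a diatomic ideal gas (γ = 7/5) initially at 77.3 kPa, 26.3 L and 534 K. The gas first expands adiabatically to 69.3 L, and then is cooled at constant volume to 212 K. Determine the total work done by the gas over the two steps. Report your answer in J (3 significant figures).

W_total ≈ 1630 J

Step 1 (adiabatic): W = (P₁V₁ − P₂V₂)/(γ−1) = (2033 − 1380)/0.4 = 1633 J.
Step 2 (isochoric): W = 0 (constant volume).
W_total = 1633 + 0 = 1633 J.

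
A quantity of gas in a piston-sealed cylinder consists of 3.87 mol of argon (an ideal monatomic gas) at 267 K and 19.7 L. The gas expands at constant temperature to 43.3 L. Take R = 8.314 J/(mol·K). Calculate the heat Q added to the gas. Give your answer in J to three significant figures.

Isothermal ⇒ ΔU = 0, so Q = W = nRT ln(V₂/V₁).
Q = (3.87)(8.314)(267) ln(43.3/19.7) = 8591 × 0.7875 = 6766 J.

Q ≈ 6770 J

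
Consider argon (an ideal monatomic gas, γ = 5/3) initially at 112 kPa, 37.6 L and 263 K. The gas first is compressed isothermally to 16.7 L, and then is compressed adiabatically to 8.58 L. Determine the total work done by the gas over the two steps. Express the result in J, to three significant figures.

W_total ≈ -6950 J

Step 1 (isothermal): W = P₁V₁ ln(V₂/V₁) = (4211) ln(16.7/37.6) = -3418 J.
After step 1: P = 252.2 kPa, V = 16.7 L, T = 263 K.
Step 2 (adiabatic): W = (P₁V₁ − P₂V₂)/(γ−1) = (4211 − 6565)/0.667 = -3530 J.
W_total = -3418 − 3530 = -6948 J.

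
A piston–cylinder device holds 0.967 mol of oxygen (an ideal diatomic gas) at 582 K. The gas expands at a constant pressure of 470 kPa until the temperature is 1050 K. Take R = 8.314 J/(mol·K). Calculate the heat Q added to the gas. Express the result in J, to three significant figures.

Isobaric: W = nRΔT = (0.967)(8.314)(468) = 3763 J.
ΔU = nCᵥΔT with Cᵥ = 5R/2: ΔU = (0.967)(20.79)(468) = 9406 J.
Q = ΔU + W = 9406 + 3763 = 13169 J.

Q ≈ 13200 J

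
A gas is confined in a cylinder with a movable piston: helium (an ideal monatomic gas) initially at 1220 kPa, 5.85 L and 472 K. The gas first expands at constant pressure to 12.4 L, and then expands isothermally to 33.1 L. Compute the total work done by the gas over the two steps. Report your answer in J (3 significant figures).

Step 1 (isobaric): W = PΔV = (1220 kPa)(12.4 − 5.85 L) = 7991 J.
After step 1: P = 1220 kPa, V = 12.4 L, T = 1000 K.
Step 2 (isothermal): W = P₁V₁ ln(V₂/V₁) = (15128) ln(33.1/12.4) = 14853 J.
W_total = 7991 + 14853 = 22844 J.

W_total ≈ 22800 J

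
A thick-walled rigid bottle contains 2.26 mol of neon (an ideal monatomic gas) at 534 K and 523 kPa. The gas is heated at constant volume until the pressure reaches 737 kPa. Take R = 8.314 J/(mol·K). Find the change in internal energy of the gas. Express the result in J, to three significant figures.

ΔU ≈ 6160 J

Constant volume ⇒ W = 0, so Q = ΔU = nCᵥΔT with Cᵥ = 3R/2 = 12.47 J/(mol·K).
At constant V, T₂/T₁ = P₂/P₁ ⇒ ΔT = T₁(P₂/P₁ − 1) = 534·(737/523 − 1) = 218.5 K.
ΔU = (2.26)(12.47)(218.5) = 6158 J.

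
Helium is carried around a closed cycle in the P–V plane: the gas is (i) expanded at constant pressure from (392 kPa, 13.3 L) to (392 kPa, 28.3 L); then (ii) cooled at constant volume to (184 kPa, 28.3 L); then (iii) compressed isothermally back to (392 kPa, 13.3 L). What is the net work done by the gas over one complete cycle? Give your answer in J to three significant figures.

Leg (i): W = PΔV = (392)(28.3 − 13.3) = 5880 J.
Leg (ii): W = 0.
Leg (iii): W = PᵢVᵢ ln(V_f/Vᵢ) = (5207) ln(13.3/28.3) = -3932 J.
W_net = 5880 − 3932 = 1948 J.

W_net ≈ 1950 J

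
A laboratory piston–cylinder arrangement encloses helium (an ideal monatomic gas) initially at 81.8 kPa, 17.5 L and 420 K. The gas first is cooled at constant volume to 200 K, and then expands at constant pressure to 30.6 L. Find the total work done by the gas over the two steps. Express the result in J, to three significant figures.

Step 1 (isochoric): W = 0 (constant volume).
After step 1: P = 38.95 kPa (V unchanged).
Step 2 (isobaric): W = PΔV = (38.95 kPa)(30.6 − 17.5 L) = 510.3 J.
W_total = 0 + 510.3 = 510.3 J.

W_total ≈ 510 J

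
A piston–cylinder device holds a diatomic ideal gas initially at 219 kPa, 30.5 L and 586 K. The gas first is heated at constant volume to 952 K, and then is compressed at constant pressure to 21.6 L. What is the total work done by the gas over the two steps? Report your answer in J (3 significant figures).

W_total ≈ -3170 J

Step 1 (isochoric): W = 0 (constant volume).
After step 1: P = 355.8 kPa (V unchanged).
Step 2 (isobaric): W = PΔV = (355.8 kPa)(21.6 − 30.5 L) = -3166 J.
W_total = 0 − 3166 = -3166 J.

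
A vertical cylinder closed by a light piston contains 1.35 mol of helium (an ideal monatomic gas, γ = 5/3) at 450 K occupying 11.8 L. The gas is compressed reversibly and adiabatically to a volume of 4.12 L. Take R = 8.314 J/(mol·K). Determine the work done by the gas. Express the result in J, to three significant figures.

W ≈ -7700 J

Adiabatic: TV^(γ−1) = const with γ = 5/3.
T₂ = T₁ (V₁/V₂)^(γ−1) = 450 × (11.8/4.12)^0.667 = 450 × 2.017 = 907.5 K.
W_by = nCᵥ(T₁ − T₂) = (1.35)(12.47)(450 − 907.5) = -7703 J.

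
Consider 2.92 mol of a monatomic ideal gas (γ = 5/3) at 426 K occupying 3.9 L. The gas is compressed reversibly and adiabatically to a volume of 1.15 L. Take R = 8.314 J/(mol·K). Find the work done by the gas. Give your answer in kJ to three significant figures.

Adiabatic: TV^(γ−1) = const with γ = 5/3.
T₂ = T₁ (V₁/V₂)^(γ−1) = 426 × (3.9/1.15)^0.667 = 426 × 2.257 = 961.6 K.
W_by = nCᵥ(T₁ − T₂) = (2.92)(12.47)(426 − 961.6) = -19503 J.

W ≈ -19.5 kJ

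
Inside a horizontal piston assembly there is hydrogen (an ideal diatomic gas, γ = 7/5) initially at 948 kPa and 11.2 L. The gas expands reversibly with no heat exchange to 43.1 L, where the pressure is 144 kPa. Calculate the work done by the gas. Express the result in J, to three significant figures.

Adiabatic: W = (P₁V₁ − P₂V₂)/(γ − 1) with γ = 7/5.
P₁V₁ = 10618 J, P₂V₂ = 6206 J.
W = (10618 − 6206) / 0.4 = 11028 J.

W ≈ 11000 J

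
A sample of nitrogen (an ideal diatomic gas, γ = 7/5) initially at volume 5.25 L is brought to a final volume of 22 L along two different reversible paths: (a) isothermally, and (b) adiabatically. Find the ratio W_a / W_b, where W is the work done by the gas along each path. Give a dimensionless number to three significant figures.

Path (a) isothermal: W = P₁V₁ ln(V₂/V₁) → W_a/(P₁V₁) = 1.433.
Path (b) adiabatic: W = P₁V₁(1 − (V₁/V₂)^(γ−1))/(γ−1) → W_b/(P₁V₁) = 1.091.
W_a / W_b = 1.433 / 1.091 = 1.314.

W_a / W_b ≈ 1.31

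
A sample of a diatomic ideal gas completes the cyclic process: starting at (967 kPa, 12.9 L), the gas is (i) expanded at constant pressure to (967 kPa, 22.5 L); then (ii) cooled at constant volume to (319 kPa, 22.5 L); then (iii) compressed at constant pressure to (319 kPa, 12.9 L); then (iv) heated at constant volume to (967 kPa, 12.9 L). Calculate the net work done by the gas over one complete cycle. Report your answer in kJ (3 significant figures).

W_net ≈ 6.22 kJ

Constant-volume legs do no work.
W(i) = (967)(22.5 − 12.9) = 9283 J; W(iii) = (319)(12.9 − 22.5) = -3062 J.
W_net = 9283 − 3062 = 6221 J (the clockwise enclosed area).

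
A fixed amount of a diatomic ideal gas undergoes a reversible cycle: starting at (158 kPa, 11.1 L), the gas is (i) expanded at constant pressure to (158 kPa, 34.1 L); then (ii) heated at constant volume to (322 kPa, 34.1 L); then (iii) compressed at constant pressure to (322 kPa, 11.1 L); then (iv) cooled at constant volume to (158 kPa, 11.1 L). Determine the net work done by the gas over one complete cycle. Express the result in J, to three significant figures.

Constant-volume legs do no work.
W(i) = (158)(34.1 − 11.1) = 3634 J; W(iii) = (322)(11.1 − 34.1) = -7406 J.
W_net = 3634 − 7406 = -3772 J (the counter-clockwise enclosed area).

W_net ≈ -3770 J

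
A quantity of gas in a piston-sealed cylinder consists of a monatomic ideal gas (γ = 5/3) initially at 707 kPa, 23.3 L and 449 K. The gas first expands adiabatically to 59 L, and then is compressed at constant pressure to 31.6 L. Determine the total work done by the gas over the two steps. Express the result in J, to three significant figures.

W_total ≈ 7290 J

Step 1 (adiabatic): W = (P₁V₁ − P₂V₂)/(γ−1) = (16473 − 8867)/0.667 = 11409 J.
After step 1: P = 150.3 kPa, V = 59 L, T = 241.7 K.
Step 2 (isobaric): W = PΔV = (150.3 kPa)(31.6 − 59 L) = -4118 J.
W_total = 11409 − 4118 = 7291 J.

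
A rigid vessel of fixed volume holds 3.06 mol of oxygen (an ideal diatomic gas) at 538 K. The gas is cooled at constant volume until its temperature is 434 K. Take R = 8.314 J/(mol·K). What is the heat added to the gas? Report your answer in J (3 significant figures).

Constant volume ⇒ W = 0, so Q = ΔU = nCᵥΔT with Cᵥ = 5R/2 = 20.79 J/(mol·K).
ΔU = (3.06)(20.79)(434 − 538) = -6615 J.

Q ≈ -6610 J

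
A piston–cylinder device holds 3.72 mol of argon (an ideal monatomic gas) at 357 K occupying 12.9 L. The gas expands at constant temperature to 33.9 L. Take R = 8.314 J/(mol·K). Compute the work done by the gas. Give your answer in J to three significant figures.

W ≈ 10700 J

Isothermal: W = nRT ln(V₂/V₁).
W = (3.72)(8.314)(357) × ln(33.9/12.9)
  = 11041 × 0.9662
W_by_gas = 10668 J.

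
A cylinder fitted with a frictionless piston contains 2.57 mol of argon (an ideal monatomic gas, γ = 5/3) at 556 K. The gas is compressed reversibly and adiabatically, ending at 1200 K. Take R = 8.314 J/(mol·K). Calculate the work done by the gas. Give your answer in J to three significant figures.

W ≈ -20600 J

Adiabatic ⇒ Q = 0, so W_by = −ΔU = nCᵥ(T₁ − T₂).
Cᵥ = 3R/2 = 12.47 J/(mol·K).
W = (2.57)(12.47)(556 − 1200) = -20641 J.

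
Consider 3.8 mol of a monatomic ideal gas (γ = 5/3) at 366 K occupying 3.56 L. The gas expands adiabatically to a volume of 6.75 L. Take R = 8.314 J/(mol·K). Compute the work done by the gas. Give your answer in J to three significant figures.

Adiabatic: TV^(γ−1) = const with γ = 5/3.
T₂ = T₁ (V₁/V₂)^(γ−1) = 366 × (3.56/6.75)^0.667 = 366 × 0.6528 = 238.9 K.
W_by = nCᵥ(T₁ − T₂) = (3.8)(12.47)(366 − 238.9) = 6022 J.

W ≈ 6020 J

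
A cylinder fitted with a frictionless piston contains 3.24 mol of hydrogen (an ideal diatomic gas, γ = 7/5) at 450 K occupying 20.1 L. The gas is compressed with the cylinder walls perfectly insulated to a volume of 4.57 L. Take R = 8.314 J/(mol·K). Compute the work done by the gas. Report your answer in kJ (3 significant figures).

Adiabatic: TV^(γ−1) = const with γ = 7/5.
T₂ = T₁ (V₁/V₂)^(γ−1) = 450 × (20.1/4.57)^0.4 = 450 × 1.808 = 813.8 K.
W_by = nCᵥ(T₁ − T₂) = (3.24)(20.79)(450 − 813.8) = -24500 J.

W ≈ -24.5 kJ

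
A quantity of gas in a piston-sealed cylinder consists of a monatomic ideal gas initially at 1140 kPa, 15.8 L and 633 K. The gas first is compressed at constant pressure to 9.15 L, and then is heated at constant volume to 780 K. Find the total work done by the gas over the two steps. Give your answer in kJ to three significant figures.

Step 1 (isobaric): W = PΔV = (1140 kPa)(9.15 − 15.8 L) = -7581 J.
Step 2 (isochoric): W = 0 (constant volume).
W_total = -7581 + 0 = -7581 J.

W_total ≈ -7.58 kJ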